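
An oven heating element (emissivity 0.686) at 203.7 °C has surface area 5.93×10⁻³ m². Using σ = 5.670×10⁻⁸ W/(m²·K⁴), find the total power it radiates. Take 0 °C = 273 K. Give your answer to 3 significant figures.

T = 203.7 °C + 273 = 476.7 K.
Area A = 5.93×10⁻³ m².
P = εσAT⁴ = 0.686 × 5.670×10⁻⁸ × 5.93×10⁻³ × (476.7)⁴ = 11.9 W.

P ≈ 11.9 W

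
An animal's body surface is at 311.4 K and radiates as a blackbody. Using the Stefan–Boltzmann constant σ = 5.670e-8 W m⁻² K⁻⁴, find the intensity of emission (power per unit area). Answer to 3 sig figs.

Stefan–Boltzmann: I = σT⁴ = 5.670×10⁻⁸ × (311.4)⁴ = 533 W/m².

I ≈ 533 W/m²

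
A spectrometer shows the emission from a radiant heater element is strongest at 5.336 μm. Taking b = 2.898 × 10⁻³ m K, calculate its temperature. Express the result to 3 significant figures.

Wien's law gives T = b/λ_max = (2.898×10⁻³ m·K)/(5.336×10⁻⁶ m) = 543 K.

T ≈ 543 K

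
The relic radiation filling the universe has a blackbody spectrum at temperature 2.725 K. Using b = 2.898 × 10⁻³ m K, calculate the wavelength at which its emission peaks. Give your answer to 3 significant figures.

λ_max ≈ 1.06×10⁻³ m

Wien's displacement law: λ_max = b/T = (2.898×10⁻³ m·K)/(2.725 K) = 1.063×10⁻³ m.
That is 1.06×10⁻³ m, in the microwave range.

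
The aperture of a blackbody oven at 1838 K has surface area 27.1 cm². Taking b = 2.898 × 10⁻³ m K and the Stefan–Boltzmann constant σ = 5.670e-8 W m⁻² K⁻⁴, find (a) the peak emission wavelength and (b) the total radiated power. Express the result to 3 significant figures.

(a) λ_max = b/T = 2.898×10⁻³/1838 = 1.577×10⁻⁶ m = 1.58 μm.
Area A = 27.1 cm² = 2.71×10⁻³ m².
(b) P = σAT⁴ = 5.670×10⁻⁸×2.71×10⁻³×(1838)⁴ = 1.75×10³ W.

λ_max ≈ 1.58 μm; P ≈ 1.75×10³ W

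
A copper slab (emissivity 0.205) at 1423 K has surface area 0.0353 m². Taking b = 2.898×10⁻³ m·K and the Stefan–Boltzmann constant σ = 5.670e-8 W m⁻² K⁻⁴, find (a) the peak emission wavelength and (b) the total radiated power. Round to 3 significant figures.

λ_max ≈ 2.04 μm; P ≈ 1.68×10³ W

(a) λ_max = b/T = 2.898×10⁻³/1423 = 2.037×10⁻⁶ m = 2.04 μm.
Area A = 0.0353 m².
(b) P = εσAT⁴ = 0.205×5.670×10⁻⁸×0.0353×(1423)⁴ = 1.68×10³ W.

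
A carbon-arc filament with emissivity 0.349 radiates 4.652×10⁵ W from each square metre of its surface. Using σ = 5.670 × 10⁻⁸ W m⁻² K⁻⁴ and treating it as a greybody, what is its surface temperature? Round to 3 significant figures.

T ≈ 2.20×10³ K

I = εσT⁴, so T = (I/εσ)^(1/4) = (4.652×10⁵/(0.349×5.670×10⁻⁸))^(1/4) = 2.20×10³ K.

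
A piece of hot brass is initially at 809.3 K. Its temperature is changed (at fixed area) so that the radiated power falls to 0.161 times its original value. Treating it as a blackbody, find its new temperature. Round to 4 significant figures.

P ∝ T⁴, so T₂/T₁ = (P₂/P₁)^(1/4) = (0.161)^(1/4) = 0.633441.
T₂ = 809.3 × 0.633441 = 512.6 K.

T₂ ≈ 512.6 K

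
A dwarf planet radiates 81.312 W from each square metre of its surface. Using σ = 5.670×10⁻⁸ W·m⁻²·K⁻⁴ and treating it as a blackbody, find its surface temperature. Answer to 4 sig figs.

T ≈ 194.6 K

I = σT⁴, so T = (I/σ)^(1/4) = (81.312/(5.670×10⁻⁸))^(1/4) = 194.6 K.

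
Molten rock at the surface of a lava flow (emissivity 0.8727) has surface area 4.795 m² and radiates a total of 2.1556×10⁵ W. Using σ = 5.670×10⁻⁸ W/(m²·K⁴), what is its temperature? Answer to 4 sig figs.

Area A = 4.795 m².
P = εσAT⁴ ⇒ T = (P/(εσA))^(1/4) = (2.1556×10⁵/(0.8727×5.670×10⁻⁸×4.795))^(1/4) = 976.3 K.

T ≈ 976.3 K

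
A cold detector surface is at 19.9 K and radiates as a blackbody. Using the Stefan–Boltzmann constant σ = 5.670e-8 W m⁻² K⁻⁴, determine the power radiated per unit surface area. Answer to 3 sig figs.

I ≈ 8.89×10⁻³ W/m²

Stefan–Boltzmann: I = σT⁴ = 5.670×10⁻⁸ × (19.9)⁴ = 8.89×10⁻³ W/m².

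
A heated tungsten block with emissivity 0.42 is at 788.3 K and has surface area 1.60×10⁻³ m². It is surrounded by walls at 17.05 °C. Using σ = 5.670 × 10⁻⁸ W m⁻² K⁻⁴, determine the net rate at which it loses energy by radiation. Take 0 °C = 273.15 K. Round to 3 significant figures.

Surroundings: T = 17.05 °C + 273.15 = 290.20 K.
Area A = 1.60×10⁻³ m².
Net radiated power P_net = εσA(T⁴ − T₀⁴) = 0.42×5.670×10⁻⁸×1.60×10⁻³×(788.3⁴ − 290.20⁴).
T⁴ − T₀⁴ = 3.86159×10¹¹ − 7.09234×10⁹ = 3.79067×10¹¹ K⁴, so P_net = 14.4 W.

Net loss ≈ 14.4 W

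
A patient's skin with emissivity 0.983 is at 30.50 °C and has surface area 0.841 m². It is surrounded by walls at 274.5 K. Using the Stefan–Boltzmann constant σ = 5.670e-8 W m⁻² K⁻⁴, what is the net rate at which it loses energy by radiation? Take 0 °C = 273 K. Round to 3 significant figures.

Net loss ≈ 132 W

T = 30.50 °C + 273 = 303.50 K.
Area A = 0.841 m².
Net radiated power P_net = εσA(T⁴ − T₀⁴) = 0.983×5.670×10⁻⁸×0.841×(303.50⁴ − 274.5⁴).
T⁴ − T₀⁴ = 8.48467×10⁹ − 5.67766×10⁹ = 2.80701×10⁹ K⁴, so P_net = 132 W.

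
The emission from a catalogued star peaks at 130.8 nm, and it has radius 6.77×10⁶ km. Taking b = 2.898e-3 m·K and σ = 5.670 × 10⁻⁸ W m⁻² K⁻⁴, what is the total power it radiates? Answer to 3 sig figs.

Wien's law: T = b/λ_max = 2.898×10⁻³/1.308×10⁻⁷ = 22156.0 K.
Surface area A = 4πR² = 4π(6.77×10⁹ m)² = 5.75953×10²⁰ m².
Then P = σAT⁴ = 5.670×10⁻⁸×5.75953×10²⁰×(22156.0)⁴ = 7.87×10³⁰ W.

P ≈ 7.87×10³⁰ W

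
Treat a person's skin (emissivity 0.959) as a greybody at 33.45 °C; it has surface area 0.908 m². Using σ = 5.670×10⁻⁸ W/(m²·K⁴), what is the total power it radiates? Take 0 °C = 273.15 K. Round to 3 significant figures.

T = 33.45 °C + 273.15 = 306.60 K.
Area A = 0.908 m².
P = εσAT⁴ = 0.959 × 5.670×10⁻⁸ × 0.908 × (306.60)⁴ = 436 W.

P ≈ 436 W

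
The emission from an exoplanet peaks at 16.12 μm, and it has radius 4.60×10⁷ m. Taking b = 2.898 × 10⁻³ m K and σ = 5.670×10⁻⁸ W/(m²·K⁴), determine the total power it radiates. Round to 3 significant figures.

P ≈ 1.57×10¹⁸ W

Wien's law: T = b/λ_max = 2.898×10⁻³/1.612×10⁻⁵ = 179.777 K.
Surface area A = 4πR² = 4π(4.60×10⁷ m)² = 2.65904×10¹⁶ m².
Then P = σAT⁴ = 5.670×10⁻⁸×2.65904×10¹⁶×(179.777)⁴ = 1.57×10¹⁸ W.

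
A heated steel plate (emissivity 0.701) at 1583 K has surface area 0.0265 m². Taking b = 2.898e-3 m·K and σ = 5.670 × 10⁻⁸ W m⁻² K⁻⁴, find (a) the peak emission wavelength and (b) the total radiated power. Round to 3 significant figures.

λ_max ≈ 1.83×10³ nm; P ≈ 6.61×10³ W

(a) λ_max = b/T = 2.898×10⁻³/1583 = 1.831×10⁻⁶ m = 1.83×10³ nm.
Area A = 0.0265 m².
(b) P = εσAT⁴ = 0.701×5.670×10⁻⁸×0.0265×(1583)⁴ = 6.61×10³ W.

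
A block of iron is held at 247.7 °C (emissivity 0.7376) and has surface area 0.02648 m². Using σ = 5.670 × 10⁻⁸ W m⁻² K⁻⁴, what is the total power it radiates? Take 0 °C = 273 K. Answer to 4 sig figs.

T = 247.7 °C + 273 = 520.7 K.
Area A = 0.02648 m².
P = εσAT⁴ = 0.7376 × 5.670×10⁻⁸ × 0.02648 × (520.7)⁴ = 81.41 W.

P ≈ 81.41 W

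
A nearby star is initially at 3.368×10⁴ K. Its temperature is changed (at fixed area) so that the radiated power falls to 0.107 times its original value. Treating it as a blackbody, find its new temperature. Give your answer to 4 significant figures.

P ∝ T⁴, so T₂/T₁ = (P₂/P₁)^(1/4) = (0.107)^(1/4) = 0.571934.
T₂ = 3.368×10⁴ × 0.571934 = 1.926×10⁴ K.

T₂ ≈ 1.926×10⁴ K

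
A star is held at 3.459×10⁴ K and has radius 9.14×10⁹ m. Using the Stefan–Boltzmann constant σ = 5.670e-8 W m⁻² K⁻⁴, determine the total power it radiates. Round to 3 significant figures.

Surface area A = 4πR² = 4π(9.14×10⁹ m)² = 1.04979×10²¹ m².
P = σAT⁴ = 5.670×10⁻⁸ × 1.04979×10²¹ × (3.459×10⁴)⁴ = 8.52×10³¹ W.

P ≈ 8.52×10³¹ W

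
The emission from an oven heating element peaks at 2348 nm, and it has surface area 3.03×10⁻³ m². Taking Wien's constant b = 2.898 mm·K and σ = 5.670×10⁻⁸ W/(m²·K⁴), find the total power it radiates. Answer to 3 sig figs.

Wien's law: T = b/λ_max = 2.898×10⁻³/2.348×10⁻⁶ = 1234.24 K.
Area A = 3.03×10⁻³ m².
Then P = σAT⁴ = 5.670×10⁻⁸×3.03×10⁻³×(1234.24)⁴ = 399 W.

P ≈ 399 W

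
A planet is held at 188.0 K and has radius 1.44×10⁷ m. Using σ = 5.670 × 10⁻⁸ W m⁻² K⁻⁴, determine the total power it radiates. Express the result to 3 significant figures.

Surface area A = 4πR² = 4π(1.44×10⁷ m)² = 2.60576×10¹⁵ m².
P = σAT⁴ = 5.670×10⁻⁸ × 2.60576×10¹⁵ × (188.0)⁴ = 1.85×10¹⁷ W.

P ≈ 1.85×10¹⁷ W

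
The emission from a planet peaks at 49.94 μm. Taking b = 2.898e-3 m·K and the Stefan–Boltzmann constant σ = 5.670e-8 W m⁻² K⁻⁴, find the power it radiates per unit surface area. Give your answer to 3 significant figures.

I ≈ 0.643 W/m²

Wien's law: T = b/λ_max = 2.898×10⁻³/4.994×10⁻⁵ = 58.0296 K.
Then I = σT⁴ = 5.670×10⁻⁸×(58.0296)⁴ = 0.643 W/m².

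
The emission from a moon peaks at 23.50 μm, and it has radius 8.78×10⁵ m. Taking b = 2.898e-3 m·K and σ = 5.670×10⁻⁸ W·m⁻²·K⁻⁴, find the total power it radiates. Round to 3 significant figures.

Wien's law: T = b/λ_max = 2.898×10⁻³/2.350×10⁻⁵ = 123.319 K.
Surface area A = 4πR² = 4π(8.78×10⁵ m)² = 9.68721×10¹² m².
Then P = σAT⁴ = 5.670×10⁻⁸×9.68721×10¹²×(123.319)⁴ = 1.27×10¹⁴ W.

P ≈ 1.27×10¹⁴ W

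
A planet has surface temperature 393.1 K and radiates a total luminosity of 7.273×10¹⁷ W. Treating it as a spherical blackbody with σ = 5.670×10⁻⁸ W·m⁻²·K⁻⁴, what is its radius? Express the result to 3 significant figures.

R ≈ 6.54×10⁶ m

L = 4πR²σT⁴ ⇒ R = √(L/(4πσT⁴)).
σT⁴ = 1353.93 W/m², so R = √(7.273×10¹⁷/(4π×1353.93)) = 6.54×10⁶ m.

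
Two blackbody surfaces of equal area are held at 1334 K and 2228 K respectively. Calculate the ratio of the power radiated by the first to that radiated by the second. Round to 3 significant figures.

With equal areas, P₁/P₂ = (T₁/T₂)⁴ = (1334/2228)⁴ = 0.129.

P₁/P₂ ≈ 0.129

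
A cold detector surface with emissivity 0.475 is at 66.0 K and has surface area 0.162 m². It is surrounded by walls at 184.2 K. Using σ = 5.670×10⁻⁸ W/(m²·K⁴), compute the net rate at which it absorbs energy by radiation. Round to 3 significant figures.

Net gain ≈ 4.94 W

Area A = 0.162 m².
Net radiated power P_net = εσA(T⁴ − T₀⁴) = 0.475×5.670×10⁻⁸×0.162×(66.0⁴ − 184.2⁴).
T⁴ − T₀⁴ = 1.89747×10⁷ − 1.15122×10⁹ = -1.13225×10⁹ K⁴, so P_net = -4.94 W — negative, meaning a net gain of 4.94 W.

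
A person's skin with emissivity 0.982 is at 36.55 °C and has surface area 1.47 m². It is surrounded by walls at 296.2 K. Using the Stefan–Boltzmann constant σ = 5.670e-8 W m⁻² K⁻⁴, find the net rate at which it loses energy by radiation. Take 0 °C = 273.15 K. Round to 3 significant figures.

T = 36.55 °C + 273.15 = 309.70 K.
Area A = 1.47 m².
Net radiated power P_net = εσA(T⁴ − T₀⁴) = 0.982×5.670×10⁻⁸×1.47×(309.70⁴ − 296.2⁴).
T⁴ − T₀⁴ = 9.19951×10⁹ − 7.69733×10⁹ = 1.50218×10⁹ K⁴, so P_net = 123 W.

Net loss ≈ 123 W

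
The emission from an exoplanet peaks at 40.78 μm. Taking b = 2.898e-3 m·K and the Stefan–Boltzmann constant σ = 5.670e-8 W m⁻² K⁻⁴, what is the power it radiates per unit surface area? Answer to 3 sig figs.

Wien's law: T = b/λ_max = 2.898×10⁻³/4.078×10⁻⁵ = 71.0642 K.
Then I = σT⁴ = 5.670×10⁻⁸×(71.0642)⁴ = 1.45 W/m².

I ≈ 1.45 W/m²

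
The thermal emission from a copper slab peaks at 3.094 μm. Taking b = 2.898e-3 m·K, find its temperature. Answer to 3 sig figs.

T ≈ 937 K

Wien's law gives T = b/λ_max = (2.898×10⁻³ m·K)/(3.094×10⁻⁶ m) = 937 K.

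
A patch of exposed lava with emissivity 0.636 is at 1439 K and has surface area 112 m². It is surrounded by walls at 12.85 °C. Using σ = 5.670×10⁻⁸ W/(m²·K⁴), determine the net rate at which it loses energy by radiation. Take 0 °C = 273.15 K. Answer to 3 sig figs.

Surroundings: T = 12.85 °C + 273.15 = 286.00 K.
Area A = 112 m².
Net radiated power P_net = εσA(T⁴ − T₀⁴) = 0.636×5.670×10⁻⁸×112×(1439⁴ − 286.00⁴).
T⁴ − T₀⁴ = 4.28789×10¹² − 6.69059×10⁹ = 4.28120×10¹² K⁴, so P_net = 1.73×10⁷ W.

Net loss ≈ 1.73×10⁷ W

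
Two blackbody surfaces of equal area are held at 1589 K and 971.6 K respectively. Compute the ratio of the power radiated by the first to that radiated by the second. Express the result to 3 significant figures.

P₁/P₂ ≈ 7.15

With equal areas, P₁/P₂ = (T₁/T₂)⁴ = (1589/971.6)⁴ = 7.15.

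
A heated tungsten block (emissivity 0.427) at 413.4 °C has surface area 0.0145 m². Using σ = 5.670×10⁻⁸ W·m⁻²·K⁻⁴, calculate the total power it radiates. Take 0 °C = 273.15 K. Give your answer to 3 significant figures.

P ≈ 78.0 W

T = 413.4 °C + 273.15 = 686.55 K.
Area A = 0.0145 m².
P = εσAT⁴ = 0.427 × 5.670×10⁻⁸ × 0.0145 × (686.55)⁴ = 78.0 W.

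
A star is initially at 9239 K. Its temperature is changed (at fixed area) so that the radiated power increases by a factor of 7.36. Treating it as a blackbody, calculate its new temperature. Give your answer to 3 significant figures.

P ∝ T⁴, so T₂/T₁ = (P₂/P₁)^(1/4) = (7.36)^(1/4) = 1.64710.
T₂ = 9239 × 1.64710 = 1.52×10⁴ K.

T₂ ≈ 1.52×10⁴ K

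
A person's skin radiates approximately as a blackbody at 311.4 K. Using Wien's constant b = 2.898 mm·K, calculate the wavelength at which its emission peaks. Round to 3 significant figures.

λ_max ≈ 9.31 μm

Wien's displacement law: λ_max = b/T = (2.898×10⁻³ m·K)/(311.4 K) = 9.306×10⁻⁶ m.
That is 9.31 μm, in the infrared range.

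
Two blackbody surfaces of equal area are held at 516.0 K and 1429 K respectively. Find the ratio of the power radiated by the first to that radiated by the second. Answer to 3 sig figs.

P₁/P₂ ≈ 0.0170

With equal areas, P₁/P₂ = (T₁/T₂)⁴ = (516.0/1429)⁴ = 0.0170.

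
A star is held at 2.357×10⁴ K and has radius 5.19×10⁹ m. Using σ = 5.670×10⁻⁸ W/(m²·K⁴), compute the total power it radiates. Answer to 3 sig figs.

Surface area A = 4πR² = 4π(5.19×10⁹ m)² = 3.38489×10²⁰ m².
P = σAT⁴ = 5.670×10⁻⁸ × 3.38489×10²⁰ × (2.357×10⁴)⁴ = 5.92×10³⁰ W.

P ≈ 5.92×10³⁰ W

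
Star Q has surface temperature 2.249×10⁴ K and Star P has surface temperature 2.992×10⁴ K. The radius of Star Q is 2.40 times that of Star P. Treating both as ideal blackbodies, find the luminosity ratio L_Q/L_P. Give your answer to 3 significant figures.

L_Q/L_P ≈ 1.84

L ∝ R²T⁴, so L_Q/L_P = (R_Q/R_P)²(T_Q/T_P)⁴ = (2.40)² × (2.249×10⁴/2.992×10⁴)⁴ = 5.76 × 0.319236 = 1.84.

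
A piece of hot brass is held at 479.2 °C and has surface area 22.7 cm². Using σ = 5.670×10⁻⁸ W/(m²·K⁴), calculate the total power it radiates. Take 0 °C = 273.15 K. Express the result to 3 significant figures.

P ≈ 41.2 W

T = 479.2 °C + 273.15 = 752.35 K.
Area A = 22.7 cm² = 2.27×10⁻³ m².
P = σAT⁴ = 5.670×10⁻⁸ × 2.27×10⁻³ × (752.35)⁴ = 41.2 W.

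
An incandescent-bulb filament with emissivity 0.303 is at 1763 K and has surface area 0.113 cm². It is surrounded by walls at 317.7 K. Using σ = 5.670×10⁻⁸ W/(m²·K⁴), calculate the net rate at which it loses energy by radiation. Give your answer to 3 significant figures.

Net loss ≈ 1.87 W

Area A = 0.113 cm² = 1.13×10⁻⁵ m².
Net radiated power P_net = εσA(T⁴ − T₀⁴) = 0.303×5.670×10⁻⁸×1.13×10⁻⁵×(1763⁴ − 317.7⁴).
T⁴ − T₀⁴ = 9.66071×10¹² − 1.01875×10¹⁰ = 9.65052×10¹² K⁴, so P_net = 1.87 W.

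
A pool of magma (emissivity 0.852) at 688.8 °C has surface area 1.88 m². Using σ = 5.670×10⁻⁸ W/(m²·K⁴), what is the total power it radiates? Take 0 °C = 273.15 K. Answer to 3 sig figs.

P ≈ 7.78×10⁴ W

T = 688.8 °C + 273.15 = 961.95 K.
Area A = 1.88 m².
P = εσAT⁴ = 0.852 × 5.670×10⁻⁸ × 1.88 × (961.95)⁴ = 7.78×10⁴ W.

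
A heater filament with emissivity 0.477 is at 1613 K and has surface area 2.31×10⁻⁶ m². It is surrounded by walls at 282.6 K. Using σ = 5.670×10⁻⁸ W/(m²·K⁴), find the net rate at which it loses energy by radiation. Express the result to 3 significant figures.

Net loss ≈ 0.423 W

Area A = 2.31×10⁻⁶ m².
Net radiated power P_net = εσA(T⁴ − T₀⁴) = 0.477×5.670×10⁻⁸×2.31×10⁻⁶×(1613⁴ − 282.6⁴).
T⁴ − T₀⁴ = 6.76920×10¹² − 6.37806×10⁹ = 6.76282×10¹² K⁴, so P_net = 0.423 W.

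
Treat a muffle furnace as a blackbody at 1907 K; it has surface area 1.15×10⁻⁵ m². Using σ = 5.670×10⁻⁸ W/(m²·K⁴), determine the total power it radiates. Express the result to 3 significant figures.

P ≈ 8.62 W

Area A = 1.15×10⁻⁵ m².
P = σAT⁴ = 5.670×10⁻⁸ × 1.15×10⁻⁵ × (1907)⁴ = 8.62 W.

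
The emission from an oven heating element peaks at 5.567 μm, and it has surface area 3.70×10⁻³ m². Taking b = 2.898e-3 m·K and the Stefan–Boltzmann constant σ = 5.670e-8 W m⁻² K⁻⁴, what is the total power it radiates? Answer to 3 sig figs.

P ≈ 15.4 W

Wien's law: T = b/λ_max = 2.898×10⁻³/5.567×10⁻⁶ = 520.568 K.
Area A = 3.70×10⁻³ m².
Then P = σAT⁴ = 5.670×10⁻⁸×3.70×10⁻³×(520.568)⁴ = 15.4 W.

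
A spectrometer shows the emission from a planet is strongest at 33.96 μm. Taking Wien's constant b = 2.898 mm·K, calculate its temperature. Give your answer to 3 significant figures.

Wien's law gives T = b/λ_max = (2.898×10⁻³ m·K)/(3.396×10⁻⁵ m) = 85.3 K.

T ≈ 85.3 K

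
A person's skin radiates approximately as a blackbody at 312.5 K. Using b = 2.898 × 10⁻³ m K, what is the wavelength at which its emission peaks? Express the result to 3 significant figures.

λ_max ≈ 9.27 μm

Wien's displacement law: λ_max = b/T = (2.898×10⁻³ m·K)/(312.5 K) = 9.274×10⁻⁶ m.
That is 9.27 μm, in the infrared range.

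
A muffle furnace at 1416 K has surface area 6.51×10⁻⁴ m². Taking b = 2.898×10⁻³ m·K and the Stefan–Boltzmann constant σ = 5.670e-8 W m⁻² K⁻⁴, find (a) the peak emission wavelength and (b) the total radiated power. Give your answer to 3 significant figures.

λ_max ≈ 2.05 μm; P ≈ 148 W

(a) λ_max = b/T = 2.898×10⁻³/1416 = 2.047×10⁻⁶ m = 2.05 μm.
Area A = 6.51×10⁻⁴ m².
(b) P = σAT⁴ = 5.670×10⁻⁸×6.51×10⁻⁴×(1416)⁴ = 148 W.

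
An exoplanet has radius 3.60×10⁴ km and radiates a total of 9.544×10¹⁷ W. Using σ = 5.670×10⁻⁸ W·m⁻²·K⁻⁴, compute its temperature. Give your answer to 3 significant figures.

T ≈ 179 K

Surface area A = 4πR² = 4π(3.60×10⁷ m)² = 1.62860×10¹⁶ m².
P = σAT⁴ ⇒ T = (P/(σA))^(1/4) = (9.544×10¹⁷/(5.670×10⁻⁸×1.62860×10¹⁶))^(1/4) = 179 K.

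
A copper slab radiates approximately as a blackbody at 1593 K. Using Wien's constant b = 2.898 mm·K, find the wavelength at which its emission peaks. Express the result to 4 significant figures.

Wien's displacement law: λ_max = b/T = (2.898×10⁻³ m·K)/(1593 K) = 1.8192×10⁻⁶ m.
That is 1819 nm, in the infrared range.

λ_max ≈ 1819 nm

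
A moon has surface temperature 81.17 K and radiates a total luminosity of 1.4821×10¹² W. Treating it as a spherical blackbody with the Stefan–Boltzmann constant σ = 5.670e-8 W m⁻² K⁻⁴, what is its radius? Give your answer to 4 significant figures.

L = 4πR²σT⁴ ⇒ R = √(L/(4πσT⁴)).
σT⁴ = 2.46130 W/m², so R = √(1.4821×10¹²/(4π×2.46130)) = 2.189×10⁵ m.

R ≈ 2.189×10⁵ m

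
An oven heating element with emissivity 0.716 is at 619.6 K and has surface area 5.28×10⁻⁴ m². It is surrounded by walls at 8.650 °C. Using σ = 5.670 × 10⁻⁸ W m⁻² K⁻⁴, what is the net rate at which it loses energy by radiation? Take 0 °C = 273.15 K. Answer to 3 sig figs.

Net loss ≈ 3.02 W

Surroundings: T = 8.650 °C + 273.15 = 281.800 K.
Area A = 5.28×10⁻⁴ m².
Net radiated power P_net = εσA(T⁴ − T₀⁴) = 0.716×5.670×10⁻⁸×5.28×10⁻⁴×(619.6⁴ − 281.800⁴).
T⁴ − T₀⁴ = 1.47382×10¹¹ − 6.30615×10⁹ = 1.41076×10¹¹ K⁴, so P_net = 3.02 W.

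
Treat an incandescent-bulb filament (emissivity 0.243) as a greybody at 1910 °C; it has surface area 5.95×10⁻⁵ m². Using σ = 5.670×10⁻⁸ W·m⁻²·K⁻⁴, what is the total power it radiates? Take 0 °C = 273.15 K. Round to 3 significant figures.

T = 1910 °C + 273.15 = 2183.15 K.
Area A = 5.95×10⁻⁵ m².
P = εσAT⁴ = 0.243 × 5.670×10⁻⁸ × 5.95×10⁻⁵ × (2183.15)⁴ = 18.6 W.

P ≈ 18.6 W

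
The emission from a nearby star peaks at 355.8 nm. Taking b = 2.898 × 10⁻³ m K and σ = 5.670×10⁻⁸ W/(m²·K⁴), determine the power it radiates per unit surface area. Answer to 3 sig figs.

Wien's law: T = b/λ_max = 2.898×10⁻³/3.558×10⁻⁷ = 8145.03 K.
Then I = σT⁴ = 5.670×10⁻⁸×(8145.03)⁴ = 2.50×10⁸ W/m².

I ≈ 2.50×10⁸ W/m²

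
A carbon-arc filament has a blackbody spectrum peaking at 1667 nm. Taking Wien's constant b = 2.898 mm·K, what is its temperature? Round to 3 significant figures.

Wien's law gives T = b/λ_max = (2.898×10⁻³ m·K)/(1.667×10⁻⁶ m) = 1.74×10³ K.

T ≈ 1.74×10³ K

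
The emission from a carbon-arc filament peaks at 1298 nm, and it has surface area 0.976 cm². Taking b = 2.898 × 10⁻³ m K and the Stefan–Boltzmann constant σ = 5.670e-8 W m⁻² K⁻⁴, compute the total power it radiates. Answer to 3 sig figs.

P ≈ 138 W

Wien's law: T = b/λ_max = 2.898×10⁻³/1.298×10⁻⁶ = 2232.67 K.
Area A = 0.976 cm² = 9.76×10⁻⁵ m².
Then P = σAT⁴ = 5.670×10⁻⁸×9.76×10⁻⁵×(2232.67)⁴ = 138 W.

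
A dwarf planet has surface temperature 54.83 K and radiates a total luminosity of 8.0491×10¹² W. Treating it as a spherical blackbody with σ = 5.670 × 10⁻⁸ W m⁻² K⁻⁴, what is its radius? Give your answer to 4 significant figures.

R ≈ 1.118×10⁶ m

L = 4πR²σT⁴ ⇒ R = √(L/(4πσT⁴)).
σT⁴ = 0.512455 W/m², so R = √(8.0491×10¹²/(4π×0.512455)) = 1.118×10⁶ m.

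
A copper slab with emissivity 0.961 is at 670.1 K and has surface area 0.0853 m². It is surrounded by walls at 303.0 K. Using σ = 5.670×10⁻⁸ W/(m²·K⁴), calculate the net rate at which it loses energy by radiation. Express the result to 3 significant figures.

Net loss ≈ 898 W

Area A = 0.0853 m².
Net radiated power P_net = εσA(T⁴ − T₀⁴) = 0.961×5.670×10⁻⁸×0.0853×(670.1⁴ − 303.0⁴).
T⁴ − T₀⁴ = 2.01632×10¹¹ − 8.42889×10⁹ = 1.93203×10¹¹ K⁴, so P_net = 898 W.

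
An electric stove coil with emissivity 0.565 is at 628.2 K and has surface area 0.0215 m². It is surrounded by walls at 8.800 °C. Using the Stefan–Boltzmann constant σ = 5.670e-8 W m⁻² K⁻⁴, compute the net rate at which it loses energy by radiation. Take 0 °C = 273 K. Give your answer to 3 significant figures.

Surroundings: T = 8.800 °C + 273 = 281.800 K.
Area A = 0.0215 m².
Net radiated power P_net = εσA(T⁴ − T₀⁴) = 0.565×5.670×10⁻⁸×0.0215×(628.2⁴ − 281.800⁴).
T⁴ − T₀⁴ = 1.55737×10¹¹ − 6.30615×10⁹ = 1.49431×10¹¹ K⁴, so P_net = 103 W.

Net loss ≈ 103 W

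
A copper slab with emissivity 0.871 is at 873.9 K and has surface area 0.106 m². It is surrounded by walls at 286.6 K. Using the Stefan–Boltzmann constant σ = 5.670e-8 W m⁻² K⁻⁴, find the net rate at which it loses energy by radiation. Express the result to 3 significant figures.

Area A = 0.106 m².
Net radiated power P_net = εσA(T⁴ − T₀⁴) = 0.871×5.670×10⁻⁸×0.106×(873.9⁴ − 286.6⁴).
T⁴ − T₀⁴ = 5.83240×10¹¹ − 6.74691×10⁹ = 5.76493×10¹¹ K⁴, so P_net = 3.02×10³ W.

Net loss ≈ 3.02×10³ W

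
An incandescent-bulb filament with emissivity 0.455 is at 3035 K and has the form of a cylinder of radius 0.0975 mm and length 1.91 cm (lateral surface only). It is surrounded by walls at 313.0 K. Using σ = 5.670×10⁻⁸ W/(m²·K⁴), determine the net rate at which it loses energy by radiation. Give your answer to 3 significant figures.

Lateral area A = 2πrL = 2π×9.75×10⁻⁵×0.0191 = 1.17009×10⁻⁵ m².
Net radiated power P_net = εσA(T⁴ − T₀⁴) = 0.455×5.670×10⁻⁸×1.17009×10⁻⁵×(3035⁴ − 313.0⁴).
T⁴ − T₀⁴ = 8.48467×10¹³ − 9.59792×10⁹ = 8.48371×10¹³ K⁴, so P_net = 25.6 W.

Net loss ≈ 25.6 W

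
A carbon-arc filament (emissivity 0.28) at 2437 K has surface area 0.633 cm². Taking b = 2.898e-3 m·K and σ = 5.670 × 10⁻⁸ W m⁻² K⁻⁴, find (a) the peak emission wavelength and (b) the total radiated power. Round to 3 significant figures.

(a) λ_max = b/T = 2.898×10⁻³/2437 = 1.189×10⁻⁶ m = 1.19×10³ nm.
Area A = 0.633 cm² = 6.33×10⁻⁵ m².
(b) P = εσAT⁴ = 0.28×5.670×10⁻⁸×6.33×10⁻⁵×(2437)⁴ = 35.4 W.

λ_max ≈ 1.19×10³ nm; P ≈ 35.4 W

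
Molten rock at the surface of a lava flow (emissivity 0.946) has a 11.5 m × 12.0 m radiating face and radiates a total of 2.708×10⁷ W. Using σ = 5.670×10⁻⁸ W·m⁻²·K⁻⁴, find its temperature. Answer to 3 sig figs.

Area A = 11.5 × 12.0 = 138 m².
P = εσAT⁴ ⇒ T = (P/(εσA))^(1/4) = (2.708×10⁷/(0.946×5.670×10⁻⁸×138))^(1/4) = 1.38×10³ K.

T ≈ 1.38×10³ K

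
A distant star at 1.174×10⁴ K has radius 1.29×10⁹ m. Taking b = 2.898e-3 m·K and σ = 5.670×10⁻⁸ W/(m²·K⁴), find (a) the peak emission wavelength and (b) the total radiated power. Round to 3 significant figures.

(a) λ_max = b/T = 2.898×10⁻³/1.174×10⁴ = 2.468×10⁻⁷ m = 247 nm.
Surface area A = 4πR² = 4π(1.29×10⁹ m)² = 2.09117×10¹⁹ m².
(b) P = σAT⁴ = 5.670×10⁻⁸×2.09117×10¹⁹×(1.174×10⁴)⁴ = 2.25×10²⁸ W.

λ_max ≈ 247 nm; P ≈ 2.25×10²⁸ W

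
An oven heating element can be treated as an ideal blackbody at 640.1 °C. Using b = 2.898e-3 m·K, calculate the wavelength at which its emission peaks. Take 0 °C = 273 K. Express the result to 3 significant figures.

λ_max ≈ 3.17 μm

T = 640.1 °C + 273 = 913.1 K.
Wien's displacement law: λ_max = b/T = (2.898×10⁻³ m·K)/(913.1 K) = 3.174×10⁻⁶ m.
That is 3.17 μm, in the infrared range.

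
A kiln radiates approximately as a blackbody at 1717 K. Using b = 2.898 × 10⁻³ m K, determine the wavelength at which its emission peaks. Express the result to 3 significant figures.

λ_max ≈ 1.69 μm

Wien's displacement law: λ_max = b/T = (2.898×10⁻³ m·K)/(1717 K) = 1.688×10⁻⁶ m.
That is 1.69 μm, in the infrared range.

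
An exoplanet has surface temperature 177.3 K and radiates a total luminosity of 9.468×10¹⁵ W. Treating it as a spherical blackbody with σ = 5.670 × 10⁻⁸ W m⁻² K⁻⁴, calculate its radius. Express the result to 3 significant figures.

R ≈ 3.67×10⁶ m

L = 4πR²σT⁴ ⇒ R = √(L/(4πσT⁴)).
σT⁴ = 56.0297 W/m², so R = √(9.468×10¹⁵/(4π×56.0297)) = 3.67×10⁶ m.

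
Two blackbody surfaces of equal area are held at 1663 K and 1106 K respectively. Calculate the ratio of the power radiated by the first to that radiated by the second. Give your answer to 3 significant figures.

With equal areas, P₁/P₂ = (T₁/T₂)⁴ = (1663/1106)⁴ = 5.11.

P₁/P₂ ≈ 5.11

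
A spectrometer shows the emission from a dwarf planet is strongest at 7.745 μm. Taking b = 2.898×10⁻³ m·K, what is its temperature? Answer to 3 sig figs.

Wien's law gives T = b/λ_max = (2.898×10⁻³ m·K)/(7.745×10⁻⁶ m) = 374 K.

T ≈ 374 K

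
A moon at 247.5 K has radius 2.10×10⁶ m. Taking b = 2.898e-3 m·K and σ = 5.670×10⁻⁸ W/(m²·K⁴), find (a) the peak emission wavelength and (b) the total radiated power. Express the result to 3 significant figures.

λ_max ≈ 11.7 μm; P ≈ 1.18×10¹⁶ W

(a) λ_max = b/T = 2.898×10⁻³/247.5 = 1.171×10⁻⁵ m = 11.7 μm.
Surface area A = 4πR² = 4π(2.10×10⁶ m)² = 5.54177×10¹³ m².
(b) P = σAT⁴ = 5.670×10⁻⁸×5.54177×10¹³×(247.5)⁴ = 1.18×10¹⁶ W.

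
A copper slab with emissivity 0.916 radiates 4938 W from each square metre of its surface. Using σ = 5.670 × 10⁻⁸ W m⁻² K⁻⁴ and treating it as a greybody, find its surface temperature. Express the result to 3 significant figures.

I = εσT⁴, so T = (I/εσ)^(1/4) = (4938/(0.916×5.670×10⁻⁸))^(1/4) = 555 K.

T ≈ 555 K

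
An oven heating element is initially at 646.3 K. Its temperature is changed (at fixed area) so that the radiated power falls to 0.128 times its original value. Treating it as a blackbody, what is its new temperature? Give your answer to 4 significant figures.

T₂ ≈ 386.6 K

P ∝ T⁴, so T₂/T₁ = (P₂/P₁)^(1/4) = (0.128)^(1/4) = 0.598140.
T₂ = 646.3 × 0.598140 = 386.6 K.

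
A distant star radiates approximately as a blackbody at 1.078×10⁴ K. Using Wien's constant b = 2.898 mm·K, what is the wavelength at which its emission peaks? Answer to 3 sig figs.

Wien's displacement law: λ_max = b/T = (2.898×10⁻³ m·K)/(1.078×10⁴ K) = 2.688×10⁻⁷ m.
That is 269 nm, in the ultraviolet range.

λ_max ≈ 269 nm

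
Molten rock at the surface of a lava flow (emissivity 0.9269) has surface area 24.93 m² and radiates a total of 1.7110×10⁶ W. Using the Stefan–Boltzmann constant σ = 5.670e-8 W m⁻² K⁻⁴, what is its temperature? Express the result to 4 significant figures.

Area A = 24.93 m².
P = εσAT⁴ ⇒ T = (P/(εσA))^(1/4) = (1.7110×10⁶/(0.9269×5.670×10⁻⁸×24.93))^(1/4) = 1069 K.

T ≈ 1069 K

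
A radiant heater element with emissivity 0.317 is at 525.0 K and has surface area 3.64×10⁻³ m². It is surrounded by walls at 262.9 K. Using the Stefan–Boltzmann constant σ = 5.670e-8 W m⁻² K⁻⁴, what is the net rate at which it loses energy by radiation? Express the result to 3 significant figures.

Net loss ≈ 4.66 W

Area A = 3.64×10⁻³ m².
Net radiated power P_net = εσA(T⁴ − T₀⁴) = 0.317×5.670×10⁻⁸×3.64×10⁻³×(525.0⁴ − 262.9⁴).
T⁴ − T₀⁴ = 7.59691×10¹⁰ − 4.77708×10⁹ = 7.11920×10¹⁰ K⁴, so P_net = 4.66 W.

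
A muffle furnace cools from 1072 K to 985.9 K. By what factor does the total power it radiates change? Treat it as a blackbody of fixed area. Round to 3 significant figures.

P₂/P₁ ≈ 0.715

P ∝ T⁴, so P₂/P₁ = (T₂/T₁)⁴ = (985.9/1072)⁴ = (0.919683)⁴ = 0.715.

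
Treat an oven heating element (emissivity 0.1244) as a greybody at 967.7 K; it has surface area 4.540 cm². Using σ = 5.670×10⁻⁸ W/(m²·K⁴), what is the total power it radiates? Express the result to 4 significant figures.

Area A = 4.540 cm² = 4.540×10⁻⁴ m².
P = εσAT⁴ = 0.1244 × 5.670×10⁻⁸ × 4.540×10⁻⁴ × (967.7)⁴ = 2.808 W.

P ≈ 2.808 W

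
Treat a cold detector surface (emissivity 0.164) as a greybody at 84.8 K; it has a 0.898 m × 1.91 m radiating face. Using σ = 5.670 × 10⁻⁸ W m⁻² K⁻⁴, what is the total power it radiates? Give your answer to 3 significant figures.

P ≈ 0.825 W

Area A = 0.898 × 1.91 = 1.71518 m².
P = εσAT⁴ = 0.164 × 5.670×10⁻⁸ × 1.71518 × (84.8)⁴ = 0.825 W.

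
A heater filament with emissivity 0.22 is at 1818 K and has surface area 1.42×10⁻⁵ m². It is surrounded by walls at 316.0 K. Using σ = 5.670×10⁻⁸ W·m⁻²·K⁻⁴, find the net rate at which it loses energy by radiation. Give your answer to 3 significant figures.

Area A = 1.42×10⁻⁵ m².
Net radiated power P_net = εσA(T⁴ − T₀⁴) = 0.22×5.670×10⁻⁸×1.42×10⁻⁵×(1818⁴ − 316.0⁴).
T⁴ − T₀⁴ = 1.09238×10¹³ − 9.97122×10⁹ = 1.09138×10¹³ K⁴, so P_net = 1.93 W.

Net loss ≈ 1.93 W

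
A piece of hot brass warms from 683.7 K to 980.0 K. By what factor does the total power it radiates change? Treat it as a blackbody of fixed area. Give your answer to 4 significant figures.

P ∝ T⁴, so P₂/P₁ = (T₂/T₁)⁴ = (980.0/683.7)⁴ = (1.43338)⁴ = 4.221.

P₂/P₁ ≈ 4.221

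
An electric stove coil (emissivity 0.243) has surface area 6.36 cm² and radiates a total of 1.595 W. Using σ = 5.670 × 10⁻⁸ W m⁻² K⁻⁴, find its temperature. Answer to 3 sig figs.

T ≈ 653 K

Area A = 6.36 cm² = 6.36×10⁻⁴ m².
P = εσAT⁴ ⇒ T = (P/(εσA))^(1/4) = (1.595/(0.243×5.670×10⁻⁸×6.36×10⁻⁴))^(1/4) = 653 K.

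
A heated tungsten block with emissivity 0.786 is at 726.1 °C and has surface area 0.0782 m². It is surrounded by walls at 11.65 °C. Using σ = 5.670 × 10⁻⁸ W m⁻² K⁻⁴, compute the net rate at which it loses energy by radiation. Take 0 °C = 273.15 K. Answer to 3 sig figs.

T = 726.1 °C + 273.15 = 999.25 K.
Surroundings: T = 11.65 °C + 273.15 = 284.80 K.
Area A = 0.0782 m².
Net radiated power P_net = εσA(T⁴ − T₀⁴) = 0.786×5.670×10⁻⁸×0.0782×(999.25⁴ − 284.80⁴).
T⁴ − T₀⁴ = 9.97003×10¹¹ − 6.57900×10⁹ = 9.90424×10¹¹ K⁴, so P_net = 3.45×10³ W.

Net loss ≈ 3.45×10³ W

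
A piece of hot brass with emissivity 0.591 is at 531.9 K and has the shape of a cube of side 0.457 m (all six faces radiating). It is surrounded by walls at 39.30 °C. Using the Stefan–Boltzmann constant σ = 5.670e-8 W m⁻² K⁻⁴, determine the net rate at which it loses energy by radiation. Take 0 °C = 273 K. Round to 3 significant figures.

Net loss ≈ 2.96×10³ W

Surroundings: T = 39.30 °C + 273 = 312.30 K.
Area A = 6s² = 6×(0.457 m)² = 1.25309 m².
Net radiated power P_net = εσA(T⁴ − T₀⁴) = 0.591×5.670×10⁻⁸×1.25309×(531.9⁴ − 312.30⁴).
T⁴ − T₀⁴ = 8.00424×10¹⁰ − 9.51235×10⁹ = 7.05300×10¹⁰ K⁴, so P_net = 2.96×10³ W.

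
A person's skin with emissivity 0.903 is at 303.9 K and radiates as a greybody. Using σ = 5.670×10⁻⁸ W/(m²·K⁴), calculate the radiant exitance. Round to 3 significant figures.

Stefan–Boltzmann: I = εσT⁴ = 0.903 × 5.670×10⁻⁸ × (303.9)⁴ = 437 W/m².

I ≈ 437 W/m²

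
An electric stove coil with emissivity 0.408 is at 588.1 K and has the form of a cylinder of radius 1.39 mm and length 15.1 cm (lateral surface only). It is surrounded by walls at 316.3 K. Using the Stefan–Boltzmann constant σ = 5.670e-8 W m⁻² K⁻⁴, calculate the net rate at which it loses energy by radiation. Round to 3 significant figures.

Net loss ≈ 3.34 W

Lateral area A = 2πrL = 2π×1.39×10⁻³×0.151 = 1.31878×10⁻³ m².
Net radiated power P_net = εσA(T⁴ − T₀⁴) = 0.408×5.670×10⁻⁸×1.31878×10⁻³×(588.1⁴ − 316.3⁴).
T⁴ − T₀⁴ = 1.19620×10¹¹ − 1.00091×10¹⁰ = 1.09611×10¹¹ K⁴, so P_net = 3.34 W.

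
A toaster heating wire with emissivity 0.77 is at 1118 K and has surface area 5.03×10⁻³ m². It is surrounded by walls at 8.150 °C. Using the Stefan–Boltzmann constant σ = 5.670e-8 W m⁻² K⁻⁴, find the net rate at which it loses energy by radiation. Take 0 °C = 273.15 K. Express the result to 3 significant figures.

Surroundings: T = 8.150 °C + 273.15 = 281.300 K.
Area A = 5.03×10⁻³ m².
Net radiated power P_net = εσA(T⁴ − T₀⁴) = 0.77×5.670×10⁻⁸×5.03×10⁻³×(1118⁴ − 281.300⁴).
T⁴ − T₀⁴ = 1.56231×10¹² − 6.26151×10⁹ = 1.55605×10¹² K⁴, so P_net = 342 W.

Net loss ≈ 342 W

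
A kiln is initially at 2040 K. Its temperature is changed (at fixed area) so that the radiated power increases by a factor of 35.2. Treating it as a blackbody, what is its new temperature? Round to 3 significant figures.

P ∝ T⁴, so T₂/T₁ = (P₂/P₁)^(1/4) = (35.2)^(1/4) = 2.43577.
T₂ = 2040 × 2.43577 = 4.97×10³ K.

T₂ ≈ 4.97×10³ K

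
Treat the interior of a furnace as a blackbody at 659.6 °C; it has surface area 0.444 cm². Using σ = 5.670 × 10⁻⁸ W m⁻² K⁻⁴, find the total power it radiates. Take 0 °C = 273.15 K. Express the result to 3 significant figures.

T = 659.6 °C + 273.15 = 932.75 K.
Area A = 0.444 cm² = 4.44×10⁻⁵ m².
P = σAT⁴ = 5.670×10⁻⁸ × 4.44×10⁻⁵ × (932.75)⁴ = 1.91 W.

P ≈ 1.91 W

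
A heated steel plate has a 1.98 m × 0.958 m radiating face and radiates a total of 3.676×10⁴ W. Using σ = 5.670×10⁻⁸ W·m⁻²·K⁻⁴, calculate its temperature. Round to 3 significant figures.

Area A = 1.98 × 0.958 = 1.89684 m².
P = σAT⁴ ⇒ T = (P/(σA))^(1/4) = (3.676×10⁴/(5.670×10⁻⁸×1.89684))^(1/4) = 765 K.

T ≈ 765 K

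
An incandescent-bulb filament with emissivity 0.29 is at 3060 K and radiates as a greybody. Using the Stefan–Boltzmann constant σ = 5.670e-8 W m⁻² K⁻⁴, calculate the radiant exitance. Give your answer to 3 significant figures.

I ≈ 1.44×10⁶ W/m²

Stefan–Boltzmann: I = εσT⁴ = 0.29 × 5.670×10⁻⁸ × (3060)⁴ = 1.44×10⁶ W/m².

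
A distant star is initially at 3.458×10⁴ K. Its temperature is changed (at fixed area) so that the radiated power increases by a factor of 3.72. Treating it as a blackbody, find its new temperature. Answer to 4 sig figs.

P ∝ T⁴, so T₂/T₁ = (P₂/P₁)^(1/4) = (3.72)^(1/4) = 1.38879.
T₂ = 3.458×10⁴ × 1.38879 = 4.802×10⁴ K.

T₂ ≈ 4.802×10⁴ K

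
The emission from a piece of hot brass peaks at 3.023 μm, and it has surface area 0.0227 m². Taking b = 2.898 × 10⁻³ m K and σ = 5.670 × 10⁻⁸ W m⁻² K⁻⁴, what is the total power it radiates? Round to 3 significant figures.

Wien's law: T = b/λ_max = 2.898×10⁻³/3.023×10⁻⁶ = 958.650 K.
Area A = 0.0227 m².
Then P = σAT⁴ = 5.670×10⁻⁸×0.0227×(958.650)⁴ = 1.09×10³ W.

P ≈ 1.09×10³ W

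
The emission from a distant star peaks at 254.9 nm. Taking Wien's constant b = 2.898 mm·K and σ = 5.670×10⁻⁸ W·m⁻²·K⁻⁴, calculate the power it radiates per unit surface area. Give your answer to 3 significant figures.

I ≈ 9.47×10⁸ W/m²

Wien's law: T = b/λ_max = 2.898×10⁻³/2.549×10⁻⁷ = 11369.2 K.
Then I = σT⁴ = 5.670×10⁻⁸×(11369.2)⁴ = 9.47×10⁸ W/m².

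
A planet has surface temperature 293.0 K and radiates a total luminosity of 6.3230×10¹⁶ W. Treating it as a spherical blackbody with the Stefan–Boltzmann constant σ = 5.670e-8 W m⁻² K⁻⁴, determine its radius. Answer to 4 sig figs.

L = 4πR²σT⁴ ⇒ R = √(L/(4πσT⁴)).
σT⁴ = 417.882 W/m², so R = √(6.3230×10¹⁶/(4π×417.882)) = 3.470×10⁶ m.

R ≈ 3.470×10⁶ m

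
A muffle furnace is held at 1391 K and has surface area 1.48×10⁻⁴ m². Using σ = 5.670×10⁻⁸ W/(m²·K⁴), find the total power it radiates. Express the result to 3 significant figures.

Area A = 1.48×10⁻⁴ m².
P = σAT⁴ = 5.670×10⁻⁸ × 1.48×10⁻⁴ × (1391)⁴ = 31.4 W.

P ≈ 31.4 W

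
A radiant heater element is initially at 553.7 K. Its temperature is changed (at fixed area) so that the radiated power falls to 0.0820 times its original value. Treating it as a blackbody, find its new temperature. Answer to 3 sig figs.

P ∝ T⁴, so T₂/T₁ = (P₂/P₁)^(1/4) = (0.0820)^(1/4) = 0.535123.
T₂ = 553.7 × 0.535123 = 296 K.

T₂ ≈ 296 K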